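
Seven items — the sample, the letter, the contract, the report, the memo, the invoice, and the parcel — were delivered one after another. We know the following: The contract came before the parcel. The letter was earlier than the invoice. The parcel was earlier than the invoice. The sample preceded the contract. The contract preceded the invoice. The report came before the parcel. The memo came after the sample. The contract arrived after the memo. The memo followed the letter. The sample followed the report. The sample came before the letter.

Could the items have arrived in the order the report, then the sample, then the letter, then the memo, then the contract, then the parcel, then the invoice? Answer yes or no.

yes

Check each stated constraint against the proposed order — e.g. the letter is ahead of the invoice; the report is ahead of the parcel. Every pair is in the required order; nothing is violated.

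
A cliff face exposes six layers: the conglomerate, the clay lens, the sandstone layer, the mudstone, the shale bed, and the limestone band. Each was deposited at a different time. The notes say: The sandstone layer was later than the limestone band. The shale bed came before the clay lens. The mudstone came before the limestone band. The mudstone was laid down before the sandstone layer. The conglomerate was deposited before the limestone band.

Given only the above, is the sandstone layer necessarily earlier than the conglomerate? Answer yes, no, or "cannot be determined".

no

Tracing the constraints gives the conglomerate → the limestone band → the sandstone layer, so the conglomerate must come before the sandstone layer.
That means the sandstone layer cannot be before the conglomerate.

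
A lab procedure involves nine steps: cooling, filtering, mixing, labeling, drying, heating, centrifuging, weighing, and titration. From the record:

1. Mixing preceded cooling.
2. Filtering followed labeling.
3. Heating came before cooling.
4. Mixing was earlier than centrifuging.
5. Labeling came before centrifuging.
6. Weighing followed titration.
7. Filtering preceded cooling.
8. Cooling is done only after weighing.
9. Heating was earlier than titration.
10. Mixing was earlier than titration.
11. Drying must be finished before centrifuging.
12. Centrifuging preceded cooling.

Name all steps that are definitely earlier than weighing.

heating, mixing, titration

Directly stated before weighing: titration.
Heating reaches weighing via heating → titration → weighing.
Mixing reaches weighing via mixing → titration → weighing.
No chain forces cooling (or any of the others) ahead of weighing.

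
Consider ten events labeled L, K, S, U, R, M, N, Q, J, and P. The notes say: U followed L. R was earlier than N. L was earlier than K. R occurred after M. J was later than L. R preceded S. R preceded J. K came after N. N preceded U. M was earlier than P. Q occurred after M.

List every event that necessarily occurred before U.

Directly stated before U: L and N.
M reaches U via M → R → N → U.
R reaches U via R → N → U.
No chain forces P (or any of the others) ahead of U.

L, M, N, R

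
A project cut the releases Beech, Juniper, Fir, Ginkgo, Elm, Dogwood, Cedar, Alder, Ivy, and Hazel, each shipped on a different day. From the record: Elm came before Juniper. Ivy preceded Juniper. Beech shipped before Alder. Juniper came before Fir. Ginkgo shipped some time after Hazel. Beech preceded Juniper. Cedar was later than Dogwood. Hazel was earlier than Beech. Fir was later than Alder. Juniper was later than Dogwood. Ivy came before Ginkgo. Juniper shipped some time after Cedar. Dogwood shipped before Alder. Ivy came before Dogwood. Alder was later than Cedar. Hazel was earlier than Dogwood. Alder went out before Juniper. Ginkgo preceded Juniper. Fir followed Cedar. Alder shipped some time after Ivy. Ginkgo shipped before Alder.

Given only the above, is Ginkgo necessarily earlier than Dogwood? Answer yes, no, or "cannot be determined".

No chain of stated constraints runs from Ginkgo to Dogwood, and none runs from Dogwood to Ginkgo either.
So the relative order of Ginkgo and Dogwood is not fixed by the given facts.

cannot be determined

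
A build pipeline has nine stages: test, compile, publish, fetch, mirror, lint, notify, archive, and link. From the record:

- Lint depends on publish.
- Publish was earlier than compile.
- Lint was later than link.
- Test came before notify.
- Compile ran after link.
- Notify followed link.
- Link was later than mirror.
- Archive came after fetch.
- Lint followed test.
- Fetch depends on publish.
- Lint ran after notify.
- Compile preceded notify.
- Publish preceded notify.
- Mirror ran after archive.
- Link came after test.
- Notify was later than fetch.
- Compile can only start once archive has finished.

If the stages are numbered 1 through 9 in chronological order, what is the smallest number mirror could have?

4

Archive, fetch, and publish must all come before mirror — 3 forced predecessors.
Nothing else is forced ahead of mirror, so its earliest slot is position 3 + 1 = 4.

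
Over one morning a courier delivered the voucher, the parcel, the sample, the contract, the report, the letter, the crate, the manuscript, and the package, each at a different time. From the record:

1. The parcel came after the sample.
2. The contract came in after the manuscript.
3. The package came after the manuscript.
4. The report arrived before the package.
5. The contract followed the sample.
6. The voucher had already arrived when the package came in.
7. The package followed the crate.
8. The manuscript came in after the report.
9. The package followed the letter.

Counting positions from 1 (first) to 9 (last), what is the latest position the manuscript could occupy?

The manuscript must come before the contract and the package — 2 items forced after it.
Everything else can be placed before the manuscript in some valid order, so the manuscript can sit as late as position 9 − 2 = 7.

7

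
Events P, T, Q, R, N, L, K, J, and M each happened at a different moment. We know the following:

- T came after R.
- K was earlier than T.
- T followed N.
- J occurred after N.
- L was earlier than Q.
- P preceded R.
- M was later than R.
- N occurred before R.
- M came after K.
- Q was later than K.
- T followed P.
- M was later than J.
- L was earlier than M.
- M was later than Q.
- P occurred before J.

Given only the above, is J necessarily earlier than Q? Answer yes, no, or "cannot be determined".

cannot be determined

No chain of stated constraints runs from J to Q, and none runs from Q to J either.
So the relative order of J and Q is not fixed by the given facts.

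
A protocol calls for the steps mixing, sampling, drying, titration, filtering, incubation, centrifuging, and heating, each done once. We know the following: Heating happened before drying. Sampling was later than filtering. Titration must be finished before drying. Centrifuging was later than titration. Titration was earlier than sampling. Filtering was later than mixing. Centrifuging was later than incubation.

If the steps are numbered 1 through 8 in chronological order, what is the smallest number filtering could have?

2

Mixing must come before filtering — 1 forced predecessor.
Nothing else is forced ahead of filtering, so its earliest slot is position 1 + 1 = 2.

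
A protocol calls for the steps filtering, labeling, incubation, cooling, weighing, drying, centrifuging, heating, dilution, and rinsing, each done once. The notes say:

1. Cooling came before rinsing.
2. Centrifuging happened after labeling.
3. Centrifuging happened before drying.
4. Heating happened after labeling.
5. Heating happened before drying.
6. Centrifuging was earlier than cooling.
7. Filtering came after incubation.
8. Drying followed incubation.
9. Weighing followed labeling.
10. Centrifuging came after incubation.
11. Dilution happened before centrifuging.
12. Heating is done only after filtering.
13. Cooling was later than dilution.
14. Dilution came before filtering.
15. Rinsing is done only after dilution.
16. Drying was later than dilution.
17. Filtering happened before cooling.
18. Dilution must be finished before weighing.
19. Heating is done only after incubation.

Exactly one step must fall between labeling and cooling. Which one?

centrifuging

Tracing the constraints gives labeling → centrifuging → cooling, so centrifuging sits after labeling and before cooling.
No other step is forced both after labeling and before cooling.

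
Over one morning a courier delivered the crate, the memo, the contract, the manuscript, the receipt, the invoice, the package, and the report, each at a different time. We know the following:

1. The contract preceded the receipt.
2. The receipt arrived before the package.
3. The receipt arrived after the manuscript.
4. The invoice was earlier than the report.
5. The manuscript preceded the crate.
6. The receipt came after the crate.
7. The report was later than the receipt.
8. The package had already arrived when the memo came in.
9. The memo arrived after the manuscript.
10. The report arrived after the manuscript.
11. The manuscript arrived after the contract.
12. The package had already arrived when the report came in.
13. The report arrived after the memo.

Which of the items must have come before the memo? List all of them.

the contract, the crate, the manuscript, the package, the receipt

Directly stated before the memo: the manuscript and the package.
The contract reaches the memo via the contract → the manuscript → the memo.
The crate reaches the memo via the crate → the receipt → the package → the memo.
The receipt reaches the memo via the receipt → the package → the memo.
No chain forces the report (or any of the others) ahead of the memo.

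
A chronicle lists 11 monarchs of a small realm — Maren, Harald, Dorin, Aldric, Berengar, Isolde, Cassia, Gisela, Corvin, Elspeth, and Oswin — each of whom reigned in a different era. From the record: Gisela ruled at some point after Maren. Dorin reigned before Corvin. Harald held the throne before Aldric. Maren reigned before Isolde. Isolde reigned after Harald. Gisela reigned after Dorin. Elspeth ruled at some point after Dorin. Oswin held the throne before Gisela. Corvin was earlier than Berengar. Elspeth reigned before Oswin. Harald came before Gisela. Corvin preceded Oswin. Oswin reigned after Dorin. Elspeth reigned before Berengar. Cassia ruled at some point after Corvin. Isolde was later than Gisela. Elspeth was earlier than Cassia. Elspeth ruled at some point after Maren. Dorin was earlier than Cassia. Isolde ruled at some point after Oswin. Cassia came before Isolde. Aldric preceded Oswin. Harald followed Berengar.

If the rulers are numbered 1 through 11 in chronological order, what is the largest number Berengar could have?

Berengar must come before Aldric, Gisela, Harald, Isolde, and Oswin — 5 rulers forced after them.
Everything else can be placed before Berengar in some valid order, so Berengar can sit as late as position 11 − 5 = 6.

6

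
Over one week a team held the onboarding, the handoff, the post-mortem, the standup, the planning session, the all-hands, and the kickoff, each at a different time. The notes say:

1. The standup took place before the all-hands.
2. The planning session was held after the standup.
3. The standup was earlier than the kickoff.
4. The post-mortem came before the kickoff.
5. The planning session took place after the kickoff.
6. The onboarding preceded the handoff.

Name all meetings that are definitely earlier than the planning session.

the kickoff, the post-mortem, the standup

Directly stated before the planning session: the kickoff and the standup.
The post-mortem reaches the planning session via the post-mortem → the kickoff → the planning session.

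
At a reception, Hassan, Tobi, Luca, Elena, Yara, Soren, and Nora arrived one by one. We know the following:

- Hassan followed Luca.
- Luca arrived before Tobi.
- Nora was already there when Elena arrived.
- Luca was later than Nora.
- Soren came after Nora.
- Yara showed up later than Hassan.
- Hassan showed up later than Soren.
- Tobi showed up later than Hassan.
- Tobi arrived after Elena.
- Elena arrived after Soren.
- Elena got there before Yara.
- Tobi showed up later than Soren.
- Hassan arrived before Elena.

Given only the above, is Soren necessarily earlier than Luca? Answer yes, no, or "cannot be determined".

cannot be determined

No chain of stated constraints runs from Soren to Luca, and none runs from Luca to Soren either.
So the relative order of Soren and Luca is not fixed by the given facts.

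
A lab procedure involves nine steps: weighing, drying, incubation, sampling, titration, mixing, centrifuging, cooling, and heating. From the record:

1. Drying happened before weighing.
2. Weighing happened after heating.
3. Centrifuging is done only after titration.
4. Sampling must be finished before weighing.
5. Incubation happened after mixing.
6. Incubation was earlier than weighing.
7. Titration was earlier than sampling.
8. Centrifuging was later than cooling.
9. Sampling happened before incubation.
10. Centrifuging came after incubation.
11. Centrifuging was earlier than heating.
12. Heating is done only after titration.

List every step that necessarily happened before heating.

centrifuging, cooling, incubation, mixing, sampling, titration

Directly stated before heating: centrifuging and titration.
Cooling reaches heating via cooling → centrifuging → heating.
Incubation reaches heating via incubation → centrifuging → heating.
Mixing reaches heating via mixing → incubation → centrifuging → heating.
Likewise sampling reaches heating by chaining the stated constraints.
No chain forces weighing (or any of the others) ahead of heating.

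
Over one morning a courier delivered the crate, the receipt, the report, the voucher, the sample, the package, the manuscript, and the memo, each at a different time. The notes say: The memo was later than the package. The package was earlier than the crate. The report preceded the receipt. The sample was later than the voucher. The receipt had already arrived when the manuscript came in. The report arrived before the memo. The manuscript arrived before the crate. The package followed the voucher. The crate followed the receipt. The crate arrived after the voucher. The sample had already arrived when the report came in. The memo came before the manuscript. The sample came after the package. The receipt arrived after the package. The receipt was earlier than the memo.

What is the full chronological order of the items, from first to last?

the voucher, the package, the sample, the report, the receipt, the memo, the manuscript, the crate

The constraints fix every adjacent pair, so only one ordering works:
the voucher → the package → the sample → the report → the receipt → the memo → the manuscript → the crate.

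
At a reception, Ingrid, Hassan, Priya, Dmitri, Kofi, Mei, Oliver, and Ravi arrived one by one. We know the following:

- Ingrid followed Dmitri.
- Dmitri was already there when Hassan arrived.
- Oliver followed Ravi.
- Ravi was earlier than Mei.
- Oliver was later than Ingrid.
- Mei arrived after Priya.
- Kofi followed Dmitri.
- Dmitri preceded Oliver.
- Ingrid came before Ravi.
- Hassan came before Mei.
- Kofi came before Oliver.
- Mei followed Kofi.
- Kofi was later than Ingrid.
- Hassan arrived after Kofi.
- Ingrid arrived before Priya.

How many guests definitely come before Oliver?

4

Directly stated before Oliver: Dmitri, Ingrid, Kofi, and Ravi.
That's Dmitri, Ingrid, Kofi, and Ravi — 4 in all.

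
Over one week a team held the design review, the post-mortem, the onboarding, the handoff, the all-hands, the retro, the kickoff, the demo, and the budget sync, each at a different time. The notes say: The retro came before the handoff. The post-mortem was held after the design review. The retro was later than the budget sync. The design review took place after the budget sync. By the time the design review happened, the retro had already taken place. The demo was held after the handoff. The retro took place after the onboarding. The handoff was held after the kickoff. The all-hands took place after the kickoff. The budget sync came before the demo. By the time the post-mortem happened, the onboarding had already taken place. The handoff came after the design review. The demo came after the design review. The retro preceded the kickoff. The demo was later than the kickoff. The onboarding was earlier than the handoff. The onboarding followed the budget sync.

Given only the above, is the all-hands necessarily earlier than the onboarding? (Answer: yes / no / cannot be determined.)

Tracing the constraints gives the onboarding → the retro → the kickoff → the all-hands, so the onboarding must come before the all-hands.
That means the all-hands cannot be before the onboarding.

no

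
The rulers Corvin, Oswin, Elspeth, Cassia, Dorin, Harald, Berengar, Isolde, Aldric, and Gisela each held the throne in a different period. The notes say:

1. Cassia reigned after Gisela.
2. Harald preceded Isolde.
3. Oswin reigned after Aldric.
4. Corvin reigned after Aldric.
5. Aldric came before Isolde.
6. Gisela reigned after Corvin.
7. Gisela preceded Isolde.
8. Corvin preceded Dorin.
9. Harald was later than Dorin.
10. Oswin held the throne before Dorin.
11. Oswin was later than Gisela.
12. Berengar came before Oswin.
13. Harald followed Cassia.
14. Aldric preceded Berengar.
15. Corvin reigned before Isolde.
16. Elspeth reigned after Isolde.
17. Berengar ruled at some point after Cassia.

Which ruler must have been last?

Every other ruler has a chain of constraints placing them before Elspeth, so Elspeth is last.

Elspeth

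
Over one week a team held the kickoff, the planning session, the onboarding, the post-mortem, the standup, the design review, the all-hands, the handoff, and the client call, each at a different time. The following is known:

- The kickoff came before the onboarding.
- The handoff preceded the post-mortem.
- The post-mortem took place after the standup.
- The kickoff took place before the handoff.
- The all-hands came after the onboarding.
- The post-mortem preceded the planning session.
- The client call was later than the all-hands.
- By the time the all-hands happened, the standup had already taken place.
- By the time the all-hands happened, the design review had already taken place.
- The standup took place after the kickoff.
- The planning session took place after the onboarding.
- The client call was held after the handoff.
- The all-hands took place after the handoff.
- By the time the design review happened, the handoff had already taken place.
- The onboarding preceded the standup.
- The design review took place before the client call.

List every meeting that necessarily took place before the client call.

Directly stated before the client call: the all-hands, the design review, and the handoff.
The kickoff reaches the client call via the kickoff → the handoff → the client call.
The onboarding reaches the client call via the onboarding → the all-hands → the client call.
The standup reaches the client call via the standup → the all-hands → the client call.
No chain forces the planning session (or any of the others) ahead of the client call.

the all-hands, the design review, the handoff, the kickoff, the onboarding, the standup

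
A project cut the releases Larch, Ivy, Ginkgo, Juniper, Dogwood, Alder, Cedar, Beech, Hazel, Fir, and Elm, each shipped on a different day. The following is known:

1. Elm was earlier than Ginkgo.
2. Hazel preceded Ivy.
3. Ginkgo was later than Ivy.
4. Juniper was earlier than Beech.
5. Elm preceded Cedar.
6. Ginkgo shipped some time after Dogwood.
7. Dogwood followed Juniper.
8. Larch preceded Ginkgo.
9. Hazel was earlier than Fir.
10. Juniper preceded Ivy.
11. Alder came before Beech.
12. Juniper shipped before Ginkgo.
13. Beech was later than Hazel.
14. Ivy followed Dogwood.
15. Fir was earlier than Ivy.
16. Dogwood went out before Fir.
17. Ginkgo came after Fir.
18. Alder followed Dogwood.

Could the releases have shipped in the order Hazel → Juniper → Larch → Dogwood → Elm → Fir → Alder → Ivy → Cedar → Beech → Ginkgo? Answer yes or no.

yes

Check each stated constraint against the proposed order — e.g. Hazel is ahead of Beech; Juniper is ahead of Ginkgo. Every pair is in the required order; nothing is violated.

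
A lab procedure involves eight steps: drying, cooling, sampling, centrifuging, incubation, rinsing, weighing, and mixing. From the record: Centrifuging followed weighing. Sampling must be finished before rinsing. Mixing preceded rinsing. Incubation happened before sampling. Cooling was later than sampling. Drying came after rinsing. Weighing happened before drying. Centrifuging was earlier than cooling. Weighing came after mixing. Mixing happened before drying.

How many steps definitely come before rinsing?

Directly stated before rinsing: mixing and sampling.
Incubation reaches rinsing via incubation → sampling → rinsing.
No chain forces weighing (or any of the others) ahead of rinsing.
That's incubation, mixing, and sampling — 3 in all.

3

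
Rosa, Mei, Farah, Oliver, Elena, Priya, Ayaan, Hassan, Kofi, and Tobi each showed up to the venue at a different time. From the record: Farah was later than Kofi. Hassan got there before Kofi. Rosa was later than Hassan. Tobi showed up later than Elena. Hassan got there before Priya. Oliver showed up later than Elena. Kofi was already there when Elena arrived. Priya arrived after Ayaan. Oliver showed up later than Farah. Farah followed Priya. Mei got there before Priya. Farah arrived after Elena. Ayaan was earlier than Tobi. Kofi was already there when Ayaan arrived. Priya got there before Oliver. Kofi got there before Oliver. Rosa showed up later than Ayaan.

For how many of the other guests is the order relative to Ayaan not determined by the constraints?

2

Forced before Ayaan: Hassan and Kofi; forced after Ayaan: Farah, Oliver, Priya, Rosa, and Tobi.
That leaves Elena and Mei with no forced order relative to Ayaan — 2.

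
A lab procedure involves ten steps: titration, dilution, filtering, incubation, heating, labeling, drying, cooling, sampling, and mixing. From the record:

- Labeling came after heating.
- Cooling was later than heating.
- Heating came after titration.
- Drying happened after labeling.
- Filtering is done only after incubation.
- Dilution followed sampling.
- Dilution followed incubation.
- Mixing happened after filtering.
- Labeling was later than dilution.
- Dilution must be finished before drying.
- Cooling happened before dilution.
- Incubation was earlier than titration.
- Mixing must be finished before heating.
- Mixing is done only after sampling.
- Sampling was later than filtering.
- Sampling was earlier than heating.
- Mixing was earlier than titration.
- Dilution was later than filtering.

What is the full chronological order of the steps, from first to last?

The constraints fix every adjacent pair, so only one ordering works:
incubation → filtering → sampling → mixing → titration → heating → cooling → dilution → labeling → drying.

incubation, filtering, sampling, mixing, titration, heating, cooling, dilution, labeling, drying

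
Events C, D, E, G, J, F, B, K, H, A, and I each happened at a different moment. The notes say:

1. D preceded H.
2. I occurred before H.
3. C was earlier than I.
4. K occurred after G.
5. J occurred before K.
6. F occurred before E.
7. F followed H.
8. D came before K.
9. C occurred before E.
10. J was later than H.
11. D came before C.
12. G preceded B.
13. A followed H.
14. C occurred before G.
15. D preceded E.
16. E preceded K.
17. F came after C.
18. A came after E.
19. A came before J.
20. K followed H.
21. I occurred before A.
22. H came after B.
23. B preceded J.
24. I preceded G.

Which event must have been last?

Every other event has a chain of constraints placing it before K, so K is last.

K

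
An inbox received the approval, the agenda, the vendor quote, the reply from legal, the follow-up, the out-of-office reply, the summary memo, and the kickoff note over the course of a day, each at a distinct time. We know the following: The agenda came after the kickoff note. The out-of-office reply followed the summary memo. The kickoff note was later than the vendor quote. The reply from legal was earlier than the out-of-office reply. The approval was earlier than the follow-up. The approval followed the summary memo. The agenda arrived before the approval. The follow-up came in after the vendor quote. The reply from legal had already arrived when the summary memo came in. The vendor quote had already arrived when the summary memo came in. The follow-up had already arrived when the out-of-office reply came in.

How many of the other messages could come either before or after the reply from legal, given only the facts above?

3

Forced after the reply from legal: the approval, the follow-up, the out-of-office reply, and the summary memo.
That leaves the agenda, the kickoff note, and the vendor quote with no forced order relative to the reply from legal — 3.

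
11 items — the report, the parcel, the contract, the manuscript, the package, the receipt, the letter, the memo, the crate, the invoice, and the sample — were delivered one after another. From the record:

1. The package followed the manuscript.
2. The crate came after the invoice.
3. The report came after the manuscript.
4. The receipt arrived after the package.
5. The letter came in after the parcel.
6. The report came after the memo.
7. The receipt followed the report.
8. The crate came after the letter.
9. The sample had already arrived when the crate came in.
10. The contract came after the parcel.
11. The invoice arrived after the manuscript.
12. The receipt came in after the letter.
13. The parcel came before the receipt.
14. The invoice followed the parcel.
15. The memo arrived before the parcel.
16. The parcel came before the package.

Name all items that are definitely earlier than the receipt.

Directly stated before the receipt: the letter, the package, the parcel, and the report.
The manuscript reaches the receipt via the manuscript → the package → the receipt.
The memo reaches the receipt via the memo → the report → the receipt.
No chain forces the sample (or any of the others) ahead of the receipt.

the letter, the manuscript, the memo, the package, the parcel, the report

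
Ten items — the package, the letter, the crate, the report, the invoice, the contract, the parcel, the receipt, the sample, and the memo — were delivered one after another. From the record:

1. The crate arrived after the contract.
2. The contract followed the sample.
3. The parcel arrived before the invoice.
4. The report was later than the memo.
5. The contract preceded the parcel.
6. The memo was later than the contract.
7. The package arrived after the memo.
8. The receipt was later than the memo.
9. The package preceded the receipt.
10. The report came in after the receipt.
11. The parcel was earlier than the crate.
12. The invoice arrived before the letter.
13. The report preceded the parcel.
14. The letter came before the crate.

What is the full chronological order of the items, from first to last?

The constraints fix every adjacent pair, so only one ordering works:
the sample → the contract → the memo → the package → the receipt → the report → the parcel → the invoice → the letter → the crate.

the sample, the contract, the memo, the package, the receipt, the report, the parcel, the invoice, the letter, the crate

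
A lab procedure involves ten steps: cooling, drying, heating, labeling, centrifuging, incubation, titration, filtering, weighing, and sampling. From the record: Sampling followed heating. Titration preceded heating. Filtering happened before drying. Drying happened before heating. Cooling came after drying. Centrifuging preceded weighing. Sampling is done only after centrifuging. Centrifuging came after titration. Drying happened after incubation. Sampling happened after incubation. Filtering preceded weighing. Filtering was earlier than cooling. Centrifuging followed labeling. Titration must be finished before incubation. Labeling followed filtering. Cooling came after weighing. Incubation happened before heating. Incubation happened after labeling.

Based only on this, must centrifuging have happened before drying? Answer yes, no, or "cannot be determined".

No chain of stated constraints runs from centrifuging to drying, and none runs from drying to centrifuging either.
So the relative order of centrifuging and drying is not fixed by the given facts.

cannot be determined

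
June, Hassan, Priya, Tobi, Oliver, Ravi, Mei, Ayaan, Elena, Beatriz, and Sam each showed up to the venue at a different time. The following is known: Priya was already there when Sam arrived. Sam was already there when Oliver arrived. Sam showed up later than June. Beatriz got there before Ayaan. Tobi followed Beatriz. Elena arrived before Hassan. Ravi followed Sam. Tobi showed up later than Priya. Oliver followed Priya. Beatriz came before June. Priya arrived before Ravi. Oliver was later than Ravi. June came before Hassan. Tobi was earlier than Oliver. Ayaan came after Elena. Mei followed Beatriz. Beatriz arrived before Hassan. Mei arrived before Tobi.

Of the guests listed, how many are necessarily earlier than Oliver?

Directly stated before Oliver: Priya, Ravi, Sam, and Tobi.
Beatriz reaches Oliver via Beatriz → Tobi → Oliver.
June reaches Oliver via June → Sam → Oliver.
Mei reaches Oliver via Mei → Tobi → Oliver.
No chain forces Ayaan (or any of the others) ahead of Oliver.
That's Beatriz, June, Mei, Priya, Ravi, Sam, and Tobi — 7 in all.

7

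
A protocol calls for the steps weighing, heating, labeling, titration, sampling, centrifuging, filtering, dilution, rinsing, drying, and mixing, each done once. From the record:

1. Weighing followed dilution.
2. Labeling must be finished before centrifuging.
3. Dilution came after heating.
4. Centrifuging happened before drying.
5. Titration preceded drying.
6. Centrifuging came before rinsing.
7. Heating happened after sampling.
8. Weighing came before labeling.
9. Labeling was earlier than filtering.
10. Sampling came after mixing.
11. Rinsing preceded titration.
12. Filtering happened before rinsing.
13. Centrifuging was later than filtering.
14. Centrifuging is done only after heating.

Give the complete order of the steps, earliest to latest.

The constraints fix every adjacent pair, so only one ordering works:
mixing → sampling → heating → dilution → weighing → labeling → filtering → centrifuging → rinsing → titration → drying.

mixing, sampling, heating, dilution, weighing, labeling, filtering, centrifuging, rinsing, titration, drying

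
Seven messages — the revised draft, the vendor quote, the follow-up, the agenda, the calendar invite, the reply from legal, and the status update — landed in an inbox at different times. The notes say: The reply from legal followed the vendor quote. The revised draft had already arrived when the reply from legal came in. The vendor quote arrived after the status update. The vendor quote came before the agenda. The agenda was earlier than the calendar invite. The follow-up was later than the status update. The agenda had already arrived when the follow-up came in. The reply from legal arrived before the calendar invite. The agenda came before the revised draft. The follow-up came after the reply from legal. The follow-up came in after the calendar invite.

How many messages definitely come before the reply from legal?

Directly stated before the reply from legal: the revised draft and the vendor quote.
The agenda reaches the reply from legal via the agenda → the revised draft → the reply from legal.
The status update reaches the reply from legal via the status update → the vendor quote → the reply from legal.
That's the agenda, the revised draft, the status update, and the vendor quote — 4 in all.

4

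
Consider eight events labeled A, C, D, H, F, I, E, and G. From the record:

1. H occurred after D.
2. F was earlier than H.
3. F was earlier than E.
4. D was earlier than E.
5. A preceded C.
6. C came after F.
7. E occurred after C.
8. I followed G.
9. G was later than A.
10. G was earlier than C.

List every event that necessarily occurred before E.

Directly stated before E: C, D, and F.
A reaches E via A → C → E.
G reaches E via G → C → E.

A, C, D, F, G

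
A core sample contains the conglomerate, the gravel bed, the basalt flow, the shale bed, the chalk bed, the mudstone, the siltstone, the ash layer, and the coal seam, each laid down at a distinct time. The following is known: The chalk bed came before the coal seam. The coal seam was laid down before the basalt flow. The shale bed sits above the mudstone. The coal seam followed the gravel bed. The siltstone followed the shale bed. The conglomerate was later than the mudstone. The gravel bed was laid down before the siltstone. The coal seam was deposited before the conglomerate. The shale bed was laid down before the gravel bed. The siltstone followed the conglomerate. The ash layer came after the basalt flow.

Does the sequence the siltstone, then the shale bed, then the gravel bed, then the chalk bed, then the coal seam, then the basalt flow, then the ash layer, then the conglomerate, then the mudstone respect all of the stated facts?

The constraints require the mudstone before the shale bed, but in the proposed sequence the shale bed appears ahead of the mudstone. That one violation is enough.

no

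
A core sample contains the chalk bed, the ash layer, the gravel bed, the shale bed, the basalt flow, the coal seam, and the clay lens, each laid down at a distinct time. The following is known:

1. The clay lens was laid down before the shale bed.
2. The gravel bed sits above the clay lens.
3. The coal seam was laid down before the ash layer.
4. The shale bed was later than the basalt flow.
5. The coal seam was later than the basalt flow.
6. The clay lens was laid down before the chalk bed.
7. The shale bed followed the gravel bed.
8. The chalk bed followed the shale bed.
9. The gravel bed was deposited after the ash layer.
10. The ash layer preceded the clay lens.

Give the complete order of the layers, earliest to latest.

The constraints fix every adjacent pair, so only one ordering works:
the basalt flow → the coal seam → the ash layer → the clay lens → the gravel bed → the shale bed → the chalk bed.

the basalt flow, the coal seam, the ash layer, the clay lens, the gravel bed, the shale bed, the chalk bed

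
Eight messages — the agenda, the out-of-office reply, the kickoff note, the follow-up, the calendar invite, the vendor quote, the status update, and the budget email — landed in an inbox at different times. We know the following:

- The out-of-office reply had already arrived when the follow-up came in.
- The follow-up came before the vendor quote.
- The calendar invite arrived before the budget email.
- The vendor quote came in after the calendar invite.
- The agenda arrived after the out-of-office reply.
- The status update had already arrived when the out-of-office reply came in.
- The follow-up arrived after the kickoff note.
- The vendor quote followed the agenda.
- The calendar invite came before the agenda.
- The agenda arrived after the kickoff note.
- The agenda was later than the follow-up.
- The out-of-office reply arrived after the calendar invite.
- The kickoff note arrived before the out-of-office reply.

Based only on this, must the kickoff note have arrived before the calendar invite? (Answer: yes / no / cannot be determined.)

cannot be determined

No chain of stated constraints runs from the kickoff note to the calendar invite, and none runs from the calendar invite to the kickoff note either.
So the relative order of the kickoff note and the calendar invite is not fixed by the given facts.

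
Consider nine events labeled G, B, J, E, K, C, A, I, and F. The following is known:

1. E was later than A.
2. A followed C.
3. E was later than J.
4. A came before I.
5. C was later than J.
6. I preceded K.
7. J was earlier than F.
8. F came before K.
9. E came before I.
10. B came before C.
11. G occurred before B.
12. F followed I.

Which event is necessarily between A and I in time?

Tracing the constraints gives A → E → I, so E sits after A and before I.
No other event is forced both after A and before I.

E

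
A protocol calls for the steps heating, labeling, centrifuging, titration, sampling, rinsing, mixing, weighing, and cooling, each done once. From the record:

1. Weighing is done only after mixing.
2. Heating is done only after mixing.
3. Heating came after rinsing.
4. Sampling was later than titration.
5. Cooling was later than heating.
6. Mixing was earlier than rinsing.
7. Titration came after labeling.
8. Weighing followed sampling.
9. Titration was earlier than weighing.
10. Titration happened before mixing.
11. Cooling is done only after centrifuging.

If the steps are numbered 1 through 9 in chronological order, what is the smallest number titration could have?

2

Labeling must come before titration — 1 forced predecessor.
Nothing else is forced ahead of titration, so its earliest slot is position 1 + 1 = 2.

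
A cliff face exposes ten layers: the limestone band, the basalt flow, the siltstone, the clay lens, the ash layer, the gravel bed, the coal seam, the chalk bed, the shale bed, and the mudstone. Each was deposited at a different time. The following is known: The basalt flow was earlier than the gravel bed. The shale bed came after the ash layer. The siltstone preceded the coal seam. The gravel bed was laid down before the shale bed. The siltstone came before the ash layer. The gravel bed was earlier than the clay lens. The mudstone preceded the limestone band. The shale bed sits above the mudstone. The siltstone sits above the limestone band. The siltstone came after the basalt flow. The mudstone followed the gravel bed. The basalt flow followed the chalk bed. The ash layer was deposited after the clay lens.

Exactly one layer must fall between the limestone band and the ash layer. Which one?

Tracing the constraints gives the limestone band → the siltstone → the ash layer, so the siltstone sits after the limestone band and before the ash layer.
No other layer is forced both after the limestone band and before the ash layer.

the siltstone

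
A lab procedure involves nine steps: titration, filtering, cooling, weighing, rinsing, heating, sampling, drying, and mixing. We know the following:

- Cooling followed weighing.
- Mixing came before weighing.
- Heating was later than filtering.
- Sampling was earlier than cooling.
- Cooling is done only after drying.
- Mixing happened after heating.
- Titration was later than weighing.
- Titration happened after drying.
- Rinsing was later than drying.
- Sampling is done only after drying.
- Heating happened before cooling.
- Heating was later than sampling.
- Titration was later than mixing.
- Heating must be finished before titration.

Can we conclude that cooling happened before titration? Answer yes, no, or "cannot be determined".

No chain of stated constraints runs from cooling to titration, and none runs from titration to cooling either.
So the relative order of cooling and titration is not fixed by the given facts.

cannot be determined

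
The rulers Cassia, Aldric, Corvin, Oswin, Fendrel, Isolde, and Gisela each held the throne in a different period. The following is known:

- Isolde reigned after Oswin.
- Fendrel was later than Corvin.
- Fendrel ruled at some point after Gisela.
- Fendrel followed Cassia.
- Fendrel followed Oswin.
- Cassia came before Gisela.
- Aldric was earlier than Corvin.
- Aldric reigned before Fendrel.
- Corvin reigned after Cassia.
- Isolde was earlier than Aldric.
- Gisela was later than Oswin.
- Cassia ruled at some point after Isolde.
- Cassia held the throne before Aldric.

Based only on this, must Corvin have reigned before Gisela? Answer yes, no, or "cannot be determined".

No chain of stated constraints runs from Corvin to Gisela, and none runs from Gisela to Corvin either.
So the relative order of Corvin and Gisela is not fixed by the given facts.

cannot be determined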